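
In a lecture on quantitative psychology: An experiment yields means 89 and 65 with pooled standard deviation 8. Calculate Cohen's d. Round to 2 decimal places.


Cohen's d = (M1 - M2) / S_pooled
= (89 - 65) / 8
= 24 / 8
= 3.00


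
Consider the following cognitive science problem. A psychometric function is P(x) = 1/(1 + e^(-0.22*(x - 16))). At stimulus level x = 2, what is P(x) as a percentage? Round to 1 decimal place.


P(x) = 1/(1 + e^(-0.22*(2 - 16)))
Exponent = -0.22 * -14 = 3.08
e^(3.08) = 21.758402
P = 1/(1 + 21.758402) = 0.04394
Percentage = 4.4


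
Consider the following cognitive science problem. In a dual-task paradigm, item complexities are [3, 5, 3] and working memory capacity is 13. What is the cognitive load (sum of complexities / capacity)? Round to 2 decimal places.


Total complexity = 3 + 5 + 3 = 11
Load = total / capacity = 11 / 13
= 0.85


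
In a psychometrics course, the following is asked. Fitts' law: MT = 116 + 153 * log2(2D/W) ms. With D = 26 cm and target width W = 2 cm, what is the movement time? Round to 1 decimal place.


MT = 116 + 153 * log2(2*26/2)
2D/W = 26.0
log2(26.0) = 4.7004
MT = 116 + 153 * 4.7004
= 835.2 ms


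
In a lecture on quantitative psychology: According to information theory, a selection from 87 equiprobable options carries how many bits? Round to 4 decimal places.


H = log2(n)
H = log2(87)
= 6.4429


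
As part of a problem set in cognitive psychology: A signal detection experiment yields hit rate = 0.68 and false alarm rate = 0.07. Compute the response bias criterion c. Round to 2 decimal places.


c = -0.5 * (z(HR) + z(FAR))
z(0.68) = 0.4677
z(0.07) = -1.4758
c = -0.5 * (0.4677 + -1.4758)
= -0.5 * -1.0081
= 0.50


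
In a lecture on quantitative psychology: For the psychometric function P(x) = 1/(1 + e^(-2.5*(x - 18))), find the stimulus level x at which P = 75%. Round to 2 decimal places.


At P = 0.75: 0.75 = 1/(1 + e^(-k*(x-x0)))
Solving: e^(-k*(x-x0)) = 1/3
x = x0 + ln(3)/k
ln(3) = 1.0986
x = 18 + 1.0986/2.5
= 18 + 0.4394
= 18.44


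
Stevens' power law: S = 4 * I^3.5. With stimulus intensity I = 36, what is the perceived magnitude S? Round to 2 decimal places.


S = 4 * 36^3.5
36^3.5 = 279936.0
S = 4 * 279936.0
= 1119744.00


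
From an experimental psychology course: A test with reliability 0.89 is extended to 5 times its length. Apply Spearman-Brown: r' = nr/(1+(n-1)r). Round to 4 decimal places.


r_new = n*r / (1 + (n-1)*r)
Numerator = 5 * 0.89 = 4.45
Denominator = 1 + 4 * 0.89 = 4.56
r_new = 4.45 / 4.56
= 0.9759


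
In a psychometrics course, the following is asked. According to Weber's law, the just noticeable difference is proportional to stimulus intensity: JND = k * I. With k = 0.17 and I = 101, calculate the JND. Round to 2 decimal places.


JND = k * I
JND = 0.17 * 101
= 17.17


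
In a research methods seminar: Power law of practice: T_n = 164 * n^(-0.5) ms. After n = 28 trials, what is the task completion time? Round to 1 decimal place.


T_n = 164 * 28^(-0.5)
28^(-0.5) = 0.188982
T_n = 164 * 0.188982
= 31.0 ms


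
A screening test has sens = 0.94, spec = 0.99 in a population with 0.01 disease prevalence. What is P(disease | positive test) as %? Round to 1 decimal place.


PPV = (sens * prev) / (sens * prev + (1-spec) * (1-prev))
Numerator = 0.94 * 0.01 = 0.0094
P(positive and no disease) = (1 - spec) * (1 - prev) = (1 - 0.99) * (1 - 0.01) = 0.0099
Denominator = 0.0094 + 0.0099 = 0.0193
PPV = 0.0094 / 0.0193 = 0.487047
As percentage = 48.7


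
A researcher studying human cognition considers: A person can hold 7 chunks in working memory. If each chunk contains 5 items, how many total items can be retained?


Total items = chunks * items_per_chunk
= 7 * 5
= 35


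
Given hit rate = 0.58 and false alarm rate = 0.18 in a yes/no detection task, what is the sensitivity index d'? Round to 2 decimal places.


d' = z(HR) - z(FAR)
z(0.58) = 0.2019
z(0.18) = -0.9154
d' = 0.2019 - -0.9154
= 1.12


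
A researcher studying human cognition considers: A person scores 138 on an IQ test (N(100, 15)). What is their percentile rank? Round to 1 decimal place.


z = (IQ - mean) / SD
z = (138 - 100) / 15 = 2.5333
Percentile = Phi(2.5333) * 100
Phi(2.5333) = 0.99435
= 99.4


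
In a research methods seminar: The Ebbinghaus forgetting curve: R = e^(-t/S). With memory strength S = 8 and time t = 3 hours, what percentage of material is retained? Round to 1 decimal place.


R = e^(-t/S)
-t/S = -3/8 = -0.375
R = e^(-0.375) = 0.687289
Percentage = 0.687289 * 100
= 68.7


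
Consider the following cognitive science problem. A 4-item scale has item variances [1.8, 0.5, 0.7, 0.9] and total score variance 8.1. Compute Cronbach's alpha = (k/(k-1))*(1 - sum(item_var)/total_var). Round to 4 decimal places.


alpha = (k/(k-1)) * (1 - sum(s_i^2)/s_total^2)
sum(item variances) = 3.9
k/(k-1) = 4/3 = 1.333333
1 - 3.9/8.1 = 1 - 0.481481 = 0.518519
alpha = 1.333333 * 0.518519
= 0.6914


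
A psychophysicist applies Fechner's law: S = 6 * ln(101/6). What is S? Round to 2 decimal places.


S = 6 * ln(101/6)
I/I0 = 16.833333
ln(16.833333) = 2.8234
S = 6 * 2.8234
= 16.94


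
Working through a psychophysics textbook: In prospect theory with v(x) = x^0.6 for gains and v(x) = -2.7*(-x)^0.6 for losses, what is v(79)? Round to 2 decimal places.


Since x = 79 >= 0, use v(x) = x^0.6
79^0.6 = 13.7587
v(79) = 13.76


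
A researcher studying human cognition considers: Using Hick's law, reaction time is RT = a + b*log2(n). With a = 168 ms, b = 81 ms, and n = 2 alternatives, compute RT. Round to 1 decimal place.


RT = 168 + 81 * log2(2)
log2(2) = 1.0
RT = 168 + 81 * 1.0
= 168 + 81.0
= 249.0 ms


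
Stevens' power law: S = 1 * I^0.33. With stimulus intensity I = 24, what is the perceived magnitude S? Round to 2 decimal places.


S = 1 * 24^0.33
24^0.33 = 2.8541
S = 1 * 2.8541
= 2.85


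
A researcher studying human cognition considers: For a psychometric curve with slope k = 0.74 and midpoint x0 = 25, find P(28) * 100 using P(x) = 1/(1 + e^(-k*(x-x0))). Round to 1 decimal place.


P(x) = 1/(1 + e^(-0.74*(28 - 25)))
Exponent = -0.74 * 3 = -2.22
e^(-2.22) = 0.108609
P = 1/(1 + 0.108609) = 0.902031
Percentage = 90.2


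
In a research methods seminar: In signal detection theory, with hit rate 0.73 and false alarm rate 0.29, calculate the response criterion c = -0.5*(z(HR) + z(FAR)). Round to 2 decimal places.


c = -0.5 * (z(HR) + z(FAR))
z(0.73) = 0.6128
z(0.29) = -0.5534
c = -0.5 * (0.6128 + -0.5534)
= -0.5 * 0.0594
= -0.03


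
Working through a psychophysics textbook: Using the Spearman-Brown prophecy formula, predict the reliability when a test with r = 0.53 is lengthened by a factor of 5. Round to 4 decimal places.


r_new = n*r / (1 + (n-1)*r)
Numerator = 5 * 0.53 = 2.65
Denominator = 1 + 4 * 0.53 = 3.12
r_new = 2.65 / 3.12
= 0.8494


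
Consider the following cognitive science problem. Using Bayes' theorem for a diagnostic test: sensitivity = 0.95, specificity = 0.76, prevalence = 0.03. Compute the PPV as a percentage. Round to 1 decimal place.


PPV = (sens * prev) / (sens * prev + (1-spec) * (1-prev))
Numerator = 0.95 * 0.03 = 0.0285
P(positive and no disease) = (1 - spec) * (1 - prev) = (1 - 0.76) * (1 - 0.03) = 0.2328
Denominator = 0.0285 + 0.2328 = 0.2613
PPV = 0.0285 / 0.2613 = 0.10907
As percentage = 10.9


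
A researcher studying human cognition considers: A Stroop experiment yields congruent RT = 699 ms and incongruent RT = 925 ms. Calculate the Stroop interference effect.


Stroop effect = RT(incongruent) - RT(congruent)
= 925 - 699
= 226 ms


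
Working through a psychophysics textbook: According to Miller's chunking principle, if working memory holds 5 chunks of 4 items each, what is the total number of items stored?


Total items = chunks * items_per_chunk
= 5 * 4
= 20


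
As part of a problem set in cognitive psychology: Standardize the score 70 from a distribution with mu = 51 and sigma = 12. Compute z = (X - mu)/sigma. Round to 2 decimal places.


z = (X - mu) / sigma
= (70 - 51) / 12
= 19 / 12
= 1.58


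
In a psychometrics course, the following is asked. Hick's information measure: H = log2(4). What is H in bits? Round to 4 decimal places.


H = log2(n)
H = log2(4)
= 2.0000


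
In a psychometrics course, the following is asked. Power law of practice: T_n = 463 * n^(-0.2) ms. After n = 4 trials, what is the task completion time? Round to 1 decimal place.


T_n = 463 * 4^(-0.2)
4^(-0.2) = 0.757858
T_n = 463 * 0.757858
= 350.9 ms


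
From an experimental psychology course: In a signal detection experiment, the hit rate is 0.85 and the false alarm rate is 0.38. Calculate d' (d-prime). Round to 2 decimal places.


d' = z(HR) - z(FAR)
z(0.85) = 1.0364
z(0.38) = -0.3055
d' = 1.0364 - -0.3055
= 1.34


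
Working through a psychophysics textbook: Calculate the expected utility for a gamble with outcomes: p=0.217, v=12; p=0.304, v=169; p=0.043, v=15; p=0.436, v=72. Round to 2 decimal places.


EU = sum(p_i * v_i)
0.217 * 12 = 2.604
0.304 * 169 = 51.376
0.043 * 15 = 0.645
0.436 * 72 = 31.392
EU = 2.604 + 51.376 + 0.645 + 31.392
= 86.02


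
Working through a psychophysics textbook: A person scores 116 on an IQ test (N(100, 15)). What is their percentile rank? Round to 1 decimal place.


z = (IQ - mean) / SD
z = (116 - 100) / 15 = 1.0667
Percentile = Phi(1.0667) * 100
Phi(1.0667) = 0.856946
= 85.7


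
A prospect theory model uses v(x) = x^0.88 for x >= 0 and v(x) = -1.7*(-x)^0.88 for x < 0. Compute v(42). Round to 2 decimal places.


Since x = 42 >= 0, use v(x) = x^0.88
42^0.88 = 26.82
v(42) = 26.82


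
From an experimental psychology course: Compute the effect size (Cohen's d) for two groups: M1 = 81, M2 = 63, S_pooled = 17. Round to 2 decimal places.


Cohen's d = (M1 - M2) / S_pooled
= (81 - 63) / 17
= 18 / 17
= 1.06


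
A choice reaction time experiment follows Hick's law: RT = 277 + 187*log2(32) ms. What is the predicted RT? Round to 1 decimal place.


RT = 277 + 187 * log2(32)
log2(32) = 5.0
RT = 277 + 187 * 5.0
= 277 + 935.0
= 1212.0 ms


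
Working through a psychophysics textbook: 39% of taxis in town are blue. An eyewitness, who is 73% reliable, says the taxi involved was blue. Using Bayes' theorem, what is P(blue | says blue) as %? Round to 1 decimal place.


P(blue | says blue) = P(says blue | blue)*P(blue) / [P(says blue | blue)*P(blue) + P(says blue | not blue)*P(not blue)]
Numerator = 0.73 * 0.39 = 0.2847
False identification = 0.27 * 0.61 = 0.1647
P = 0.2847 / (0.2847 + 0.1647)
= 0.2847 / 0.4494
As percentage = 63.4


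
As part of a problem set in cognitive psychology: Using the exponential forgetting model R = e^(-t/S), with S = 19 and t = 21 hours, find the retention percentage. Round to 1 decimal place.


R = e^(-t/S)
-t/S = -21/19 = -1.105263
R = e^(-1.105263) = 0.331124
Percentage = 0.331124 * 100
= 33.1


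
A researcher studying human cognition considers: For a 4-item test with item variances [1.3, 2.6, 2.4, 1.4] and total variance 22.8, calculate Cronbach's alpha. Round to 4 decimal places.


alpha = (k/(k-1)) * (1 - sum(s_i^2)/s_total^2)
sum(item variances) = 7.7
k/(k-1) = 4/3 = 1.333333
1 - 7.7/22.8 = 1 - 0.337719 = 0.662281
alpha = 1.333333 * 0.662281
= 0.8830


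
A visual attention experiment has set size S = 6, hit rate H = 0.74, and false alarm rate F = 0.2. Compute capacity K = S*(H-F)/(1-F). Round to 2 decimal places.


K = S * (H - F) / (1 - F)
H - F = 0.54
1 - F = 0.8
K = 6 * 0.54 / 0.8
= 4.05


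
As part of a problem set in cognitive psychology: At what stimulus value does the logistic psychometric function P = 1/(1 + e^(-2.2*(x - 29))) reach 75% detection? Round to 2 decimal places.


At P = 0.75: 0.75 = 1/(1 + e^(-k*(x-x0)))
Solving: e^(-k*(x-x0)) = 1/3
x = x0 + ln(3)/k
ln(3) = 1.0986
x = 29 + 1.0986/2.2
= 29 + 0.4994
= 29.50


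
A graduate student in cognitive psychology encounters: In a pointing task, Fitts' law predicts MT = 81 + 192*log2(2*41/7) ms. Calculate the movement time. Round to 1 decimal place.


MT = 81 + 192 * log2(2*41/7)
2D/W = 11.714286
log2(11.714286) = 3.5502
MT = 81 + 192 * 3.5502
= 762.6 ms


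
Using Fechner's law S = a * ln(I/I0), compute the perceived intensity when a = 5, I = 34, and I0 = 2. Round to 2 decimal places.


S = 5 * ln(34/2)
I/I0 = 17.0
ln(17.0) = 2.8332
S = 5 * 2.8332
= 14.17


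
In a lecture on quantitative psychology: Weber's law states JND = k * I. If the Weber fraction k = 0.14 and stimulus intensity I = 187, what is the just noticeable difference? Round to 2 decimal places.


JND = k * I
JND = 0.14 * 187
= 26.18


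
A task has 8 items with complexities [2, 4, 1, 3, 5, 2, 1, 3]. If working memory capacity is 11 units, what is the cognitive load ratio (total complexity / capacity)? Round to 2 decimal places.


Total complexity = 2 + 4 + 1 + 3 + 5 + 2 + 1 + 3 = 21
Load = total / capacity = 21 / 11
= 1.91


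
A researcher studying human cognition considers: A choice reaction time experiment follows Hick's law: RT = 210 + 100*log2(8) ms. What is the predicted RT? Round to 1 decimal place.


RT = 210 + 100 * log2(8)
log2(8) = 3.0
RT = 210 + 100 * 3.0
= 210 + 300.0
= 510.0 ms


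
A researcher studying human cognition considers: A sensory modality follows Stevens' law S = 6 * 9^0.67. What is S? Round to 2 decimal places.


S = 6 * 9^0.67
9^0.67 = 4.3586
S = 6 * 4.3586
= 26.15


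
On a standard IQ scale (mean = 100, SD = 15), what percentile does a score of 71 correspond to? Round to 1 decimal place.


z = (IQ - mean) / SD
z = (71 - 100) / 15 = -1.9333
Percentile = Phi(-1.9333) * 100
Phi(-1.9333) = 0.0266
= 2.7


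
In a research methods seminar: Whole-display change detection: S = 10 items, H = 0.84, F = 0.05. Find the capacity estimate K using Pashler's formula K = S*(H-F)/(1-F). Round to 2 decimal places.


K = S * (H - F) / (1 - F)
H - F = 0.79
1 - F = 0.95
K = 10 * 0.79 / 0.95
= 8.32


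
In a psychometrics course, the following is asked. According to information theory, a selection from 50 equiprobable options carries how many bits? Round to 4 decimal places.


H = log2(n)
H = log2(50)
= 5.6439


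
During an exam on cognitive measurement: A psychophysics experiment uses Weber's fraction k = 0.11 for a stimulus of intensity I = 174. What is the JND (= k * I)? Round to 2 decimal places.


JND = k * I
JND = 0.11 * 174
= 19.14


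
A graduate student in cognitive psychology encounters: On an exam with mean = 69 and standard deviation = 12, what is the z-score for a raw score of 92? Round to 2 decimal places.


z = (X - mu) / sigma
= (92 - 69) / 12
= 23 / 12
= 1.92


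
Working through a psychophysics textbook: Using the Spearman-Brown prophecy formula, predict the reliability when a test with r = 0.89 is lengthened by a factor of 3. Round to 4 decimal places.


r_new = n*r / (1 + (n-1)*r)
Numerator = 3 * 0.89 = 2.67
Denominator = 1 + 2 * 0.89 = 2.78
r_new = 2.67 / 2.78
= 0.9604


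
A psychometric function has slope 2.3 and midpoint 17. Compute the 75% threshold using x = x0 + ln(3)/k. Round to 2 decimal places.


At P = 0.75: 0.75 = 1/(1 + e^(-k*(x-x0)))
Solving: e^(-k*(x-x0)) = 1/3
x = x0 + ln(3)/k
ln(3) = 1.0986
x = 17 + 1.0986/2.3
= 17 + 0.4777
= 17.48


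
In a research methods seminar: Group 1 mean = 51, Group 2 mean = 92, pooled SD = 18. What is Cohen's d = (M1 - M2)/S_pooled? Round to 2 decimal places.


Cohen's d = (M1 - M2) / S_pooled
= (51 - 92) / 18
= -41 / 18
= -2.28


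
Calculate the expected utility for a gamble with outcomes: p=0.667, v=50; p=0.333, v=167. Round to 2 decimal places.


EU = sum(p_i * v_i)
0.667 * 50 = 33.35
0.333 * 167 = 55.611
EU = 33.35 + 55.611
= 88.96


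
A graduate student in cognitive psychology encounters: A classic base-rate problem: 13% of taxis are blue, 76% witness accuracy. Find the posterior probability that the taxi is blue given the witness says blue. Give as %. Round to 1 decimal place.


P(blue | says blue) = P(says blue | blue)*P(blue) / [P(says blue | blue)*P(blue) + P(says blue | not blue)*P(not blue)]
Numerator = 0.76 * 0.13 = 0.0988
False identification = 0.24 * 0.87 = 0.2088
P = 0.0988 / (0.0988 + 0.2088)
= 0.0988 / 0.3076
As percentage = 32.1


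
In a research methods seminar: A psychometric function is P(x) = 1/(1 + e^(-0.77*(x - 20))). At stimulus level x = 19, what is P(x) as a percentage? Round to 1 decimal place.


P(x) = 1/(1 + e^(-0.77*(19 - 20)))
Exponent = -0.77 * -1 = 0.77
e^(0.77) = 2.159766
P = 1/(1 + 2.159766) = 0.316479
Percentage = 31.6


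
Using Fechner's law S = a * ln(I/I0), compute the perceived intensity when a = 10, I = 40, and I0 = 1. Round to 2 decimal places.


S = 10 * ln(40/1)
I/I0 = 40.0
ln(40.0) = 3.6889
S = 10 * 3.6889
= 36.89


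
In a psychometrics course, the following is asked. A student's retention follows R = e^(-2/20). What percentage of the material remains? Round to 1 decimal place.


R = e^(-t/S)
-t/S = -2/20 = -0.1
R = e^(-0.1) = 0.904837
Percentage = 0.904837 * 100
= 90.5


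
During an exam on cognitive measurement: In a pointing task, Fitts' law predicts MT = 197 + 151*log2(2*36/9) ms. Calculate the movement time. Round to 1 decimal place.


MT = 197 + 151 * log2(2*36/9)
2D/W = 8.0
log2(8.0) = 3.0
MT = 197 + 151 * 3.0
= 650.0 ms


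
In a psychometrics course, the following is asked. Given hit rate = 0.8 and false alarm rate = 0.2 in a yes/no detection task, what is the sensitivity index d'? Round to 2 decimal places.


d' = z(HR) - z(FAR)
z(0.8) = 0.8416
z(0.2) = -0.8416
d' = 0.8416 - -0.8416
= 1.68


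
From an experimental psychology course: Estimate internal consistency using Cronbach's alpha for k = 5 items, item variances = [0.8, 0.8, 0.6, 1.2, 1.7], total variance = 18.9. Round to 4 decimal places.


alpha = (k/(k-1)) * (1 - sum(s_i^2)/s_total^2)
sum(item variances) = 5.1
k/(k-1) = 5/4 = 1.25
1 - 5.1/18.9 = 1 - 0.269841 = 0.730159
alpha = 1.25 * 0.730159
= 0.9127


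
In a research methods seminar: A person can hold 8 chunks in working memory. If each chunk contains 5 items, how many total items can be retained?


Total items = chunks * items_per_chunk
= 8 * 5
= 40


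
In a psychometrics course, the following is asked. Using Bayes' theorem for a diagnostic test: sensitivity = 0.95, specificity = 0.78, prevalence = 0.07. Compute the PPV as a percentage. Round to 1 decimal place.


PPV = (sens * prev) / (sens * prev + (1-spec) * (1-prev))
Numerator = 0.95 * 0.07 = 0.0665
P(positive and no disease) = (1 - spec) * (1 - prev) = (1 - 0.78) * (1 - 0.07) = 0.2046
Denominator = 0.0665 + 0.2046 = 0.2711
PPV = 0.0665 / 0.2711 = 0.245297
As percentage = 24.5


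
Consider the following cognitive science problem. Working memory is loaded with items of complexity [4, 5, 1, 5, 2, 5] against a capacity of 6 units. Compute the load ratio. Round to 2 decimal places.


Total complexity = 4 + 5 + 1 + 5 + 2 + 5 = 22
Load = total / capacity = 22 / 6
= 3.67


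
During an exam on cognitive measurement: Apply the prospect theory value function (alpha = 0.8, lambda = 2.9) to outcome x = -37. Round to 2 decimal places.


Since x = -37 < 0, use v(x) = -lambda*(-x)^alpha
(-x) = 37
37^0.8 = 17.9706
v(-37) = -2.9 * 17.9706
= -52.11


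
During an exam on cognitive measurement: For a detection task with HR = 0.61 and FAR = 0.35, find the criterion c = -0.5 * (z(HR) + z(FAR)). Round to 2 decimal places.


c = -0.5 * (z(HR) + z(FAR))
z(0.61) = 0.2793
z(0.35) = -0.3853
c = -0.5 * (0.2793 + -0.3853)
= -0.5 * -0.106
= 0.05


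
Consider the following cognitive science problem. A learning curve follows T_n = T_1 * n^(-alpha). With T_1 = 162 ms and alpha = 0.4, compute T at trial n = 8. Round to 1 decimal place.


T_n = 162 * 8^(-0.4)
8^(-0.4) = 0.435275
T_n = 162 * 0.435275
= 70.5 ms


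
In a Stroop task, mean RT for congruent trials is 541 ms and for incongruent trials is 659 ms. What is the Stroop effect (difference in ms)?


Stroop effect = RT(incongruent) - RT(congruent)
= 659 - 541
= 118 ms


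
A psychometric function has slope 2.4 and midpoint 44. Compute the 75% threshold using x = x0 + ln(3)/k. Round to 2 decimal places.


At P = 0.75: 0.75 = 1/(1 + e^(-k*(x-x0)))
Solving: e^(-k*(x-x0)) = 1/3
x = x0 + ln(3)/k
ln(3) = 1.0986
x = 44 + 1.0986/2.4
= 44 + 0.4578
= 44.46


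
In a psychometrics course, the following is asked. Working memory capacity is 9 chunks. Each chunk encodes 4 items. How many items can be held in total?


Total items = chunks * items_per_chunk
= 9 * 4
= 36


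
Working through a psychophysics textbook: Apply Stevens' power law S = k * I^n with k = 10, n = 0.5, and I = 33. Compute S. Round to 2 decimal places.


S = 10 * 33^0.5
33^0.5 = 5.7446
S = 10 * 5.7446
= 57.45


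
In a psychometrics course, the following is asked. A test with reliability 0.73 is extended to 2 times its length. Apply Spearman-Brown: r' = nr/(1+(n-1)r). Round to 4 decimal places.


r_new = n*r / (1 + (n-1)*r)
Numerator = 2 * 0.73 = 1.46
Denominator = 1 + 1 * 0.73 = 1.73
r_new = 1.46 / 1.73
= 0.8439


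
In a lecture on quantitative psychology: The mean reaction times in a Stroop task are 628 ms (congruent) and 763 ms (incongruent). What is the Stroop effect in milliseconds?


Stroop effect = RT(incongruent) - RT(congruent)
= 763 - 628
= 135 ms


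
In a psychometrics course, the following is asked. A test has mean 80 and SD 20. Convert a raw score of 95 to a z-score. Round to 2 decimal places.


z = (X - mu) / sigma
= (95 - 80) / 20
= 15 / 20
= 0.75


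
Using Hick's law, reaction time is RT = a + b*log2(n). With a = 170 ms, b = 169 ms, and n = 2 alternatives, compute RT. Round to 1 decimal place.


RT = 170 + 169 * log2(2)
log2(2) = 1.0
RT = 170 + 169 * 1.0
= 170 + 169.0
= 339.0 ms


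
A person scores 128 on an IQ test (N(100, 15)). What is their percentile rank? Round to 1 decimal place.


z = (IQ - mean) / SD
z = (128 - 100) / 15 = 1.8667
Percentile = Phi(1.8667) * 100
Phi(1.8667) = 0.969028
= 96.9


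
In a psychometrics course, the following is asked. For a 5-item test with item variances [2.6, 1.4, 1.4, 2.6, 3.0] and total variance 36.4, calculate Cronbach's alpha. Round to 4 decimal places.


alpha = (k/(k-1)) * (1 - sum(s_i^2)/s_total^2)
sum(item variances) = 11.0
k/(k-1) = 5/4 = 1.25
1 - 11.0/36.4 = 1 - 0.302198 = 0.697802
alpha = 1.25 * 0.697802
= 0.8723


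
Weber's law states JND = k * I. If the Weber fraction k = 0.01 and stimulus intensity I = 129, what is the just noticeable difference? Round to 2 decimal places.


JND = k * I
JND = 0.01 * 129
= 1.29


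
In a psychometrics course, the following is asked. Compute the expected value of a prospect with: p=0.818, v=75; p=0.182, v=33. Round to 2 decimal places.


EU = sum(p_i * v_i)
0.818 * 75 = 61.35
0.182 * 33 = 6.006
EU = 61.35 + 6.006
= 67.36


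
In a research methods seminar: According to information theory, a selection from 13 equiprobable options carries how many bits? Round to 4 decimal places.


H = log2(n)
H = log2(13)
= 3.7004


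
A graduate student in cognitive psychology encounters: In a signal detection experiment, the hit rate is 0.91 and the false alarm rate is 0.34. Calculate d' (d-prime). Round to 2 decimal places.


d' = z(HR) - z(FAR)
z(0.91) = 1.3408
z(0.34) = -0.4125
d' = 1.3408 - -0.4125
= 1.75


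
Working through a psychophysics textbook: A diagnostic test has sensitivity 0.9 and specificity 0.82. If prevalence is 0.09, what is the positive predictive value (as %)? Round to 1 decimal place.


PPV = (sens * prev) / (sens * prev + (1-spec) * (1-prev))
Numerator = 0.9 * 0.09 = 0.081
P(positive and no disease) = (1 - spec) * (1 - prev) = (1 - 0.82) * (1 - 0.09) = 0.1638
Denominator = 0.081 + 0.1638 = 0.2448
PPV = 0.081 / 0.2448 = 0.330882
As percentage = 33.1


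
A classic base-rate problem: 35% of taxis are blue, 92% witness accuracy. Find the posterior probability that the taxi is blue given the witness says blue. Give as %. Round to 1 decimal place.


P(blue | says blue) = P(says blue | blue)*P(blue) / [P(says blue | blue)*P(blue) + P(says blue | not blue)*P(not blue)]
Numerator = 0.92 * 0.35 = 0.322
False identification = 0.08 * 0.65 = 0.052
P = 0.322 / (0.322 + 0.052)
= 0.322 / 0.374
As percentage = 86.1


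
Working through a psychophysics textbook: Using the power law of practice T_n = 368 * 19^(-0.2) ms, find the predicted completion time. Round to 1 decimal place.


T_n = 368 * 19^(-0.2)
19^(-0.2) = 0.554944
T_n = 368 * 0.554944
= 204.2 ms


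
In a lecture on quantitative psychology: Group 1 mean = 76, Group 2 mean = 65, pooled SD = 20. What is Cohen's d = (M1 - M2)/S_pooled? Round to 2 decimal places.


Cohen's d = (M1 - M2) / S_pooled
= (76 - 65) / 20
= 11 / 20
= 0.55


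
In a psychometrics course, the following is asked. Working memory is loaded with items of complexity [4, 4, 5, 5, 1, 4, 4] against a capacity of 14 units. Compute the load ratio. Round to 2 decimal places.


Total complexity = 4 + 4 + 5 + 5 + 1 + 4 + 4 = 27
Load = total / capacity = 27 / 14
= 1.93


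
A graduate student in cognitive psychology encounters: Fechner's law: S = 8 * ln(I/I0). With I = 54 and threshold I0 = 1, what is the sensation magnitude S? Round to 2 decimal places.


S = 8 * ln(54/1)
I/I0 = 54.0
ln(54.0) = 3.989
S = 8 * 3.989
= 31.91


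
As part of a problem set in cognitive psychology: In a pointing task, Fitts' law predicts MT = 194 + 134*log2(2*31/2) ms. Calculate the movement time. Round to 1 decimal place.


MT = 194 + 134 * log2(2*31/2)
2D/W = 31.0
log2(31.0) = 4.9542
MT = 194 + 134 * 4.9542
= 857.9 ms


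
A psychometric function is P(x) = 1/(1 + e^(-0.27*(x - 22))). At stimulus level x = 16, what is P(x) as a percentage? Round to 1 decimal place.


P(x) = 1/(1 + e^(-0.27*(16 - 22)))
Exponent = -0.27 * -6 = 1.62
e^(1.62) = 5.05309
P = 1/(1 + 5.05309) = 0.165205
Percentage = 16.5


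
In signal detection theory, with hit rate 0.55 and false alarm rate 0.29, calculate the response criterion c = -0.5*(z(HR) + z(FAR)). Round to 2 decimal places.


c = -0.5 * (z(HR) + z(FAR))
z(0.55) = 0.1257
z(0.29) = -0.5534
c = -0.5 * (0.1257 + -0.5534)
= -0.5 * -0.4277
= 0.21


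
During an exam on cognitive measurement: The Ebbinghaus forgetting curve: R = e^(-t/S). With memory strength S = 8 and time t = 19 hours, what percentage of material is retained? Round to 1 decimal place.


R = e^(-t/S)
-t/S = -19/8 = -2.375
R = e^(-2.375) = 0.093014
Percentage = 0.093014 * 100
= 9.3


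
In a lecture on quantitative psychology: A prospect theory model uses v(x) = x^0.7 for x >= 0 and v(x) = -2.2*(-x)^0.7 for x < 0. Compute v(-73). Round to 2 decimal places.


Since x = -73 < 0, use v(x) = -lambda*(-x)^alpha
(-x) = 73
73^0.7 = 20.1524
v(-73) = -2.2 * 20.1524
= -44.34


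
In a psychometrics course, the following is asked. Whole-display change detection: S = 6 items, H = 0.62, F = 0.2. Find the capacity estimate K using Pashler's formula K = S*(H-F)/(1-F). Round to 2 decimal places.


K = S * (H - F) / (1 - F)
H - F = 0.42
1 - F = 0.8
K = 6 * 0.42 / 0.8
= 3.15


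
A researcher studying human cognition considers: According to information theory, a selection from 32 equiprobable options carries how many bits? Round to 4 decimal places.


H = log2(n)
H = log2(32)
= 5.0000


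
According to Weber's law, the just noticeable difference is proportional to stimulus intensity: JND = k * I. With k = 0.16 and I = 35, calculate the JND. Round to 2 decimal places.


JND = k * I
JND = 0.16 * 35
= 5.60


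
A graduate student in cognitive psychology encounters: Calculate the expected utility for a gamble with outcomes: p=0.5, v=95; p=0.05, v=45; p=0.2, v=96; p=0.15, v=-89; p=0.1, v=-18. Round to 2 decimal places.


EU = sum(p_i * v_i)
0.5 * 95 = 47.5
0.05 * 45 = 2.25
0.2 * 96 = 19.2
0.15 * -89 = -13.35
0.1 * -18 = -1.8
EU = 47.5 + 2.25 + 19.2 + -13.35 + -1.8
= 53.80


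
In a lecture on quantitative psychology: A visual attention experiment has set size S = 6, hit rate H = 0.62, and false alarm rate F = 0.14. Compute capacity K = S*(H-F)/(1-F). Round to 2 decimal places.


K = S * (H - F) / (1 - F)
H - F = 0.48
1 - F = 0.86
K = 6 * 0.48 / 0.86
= 3.35


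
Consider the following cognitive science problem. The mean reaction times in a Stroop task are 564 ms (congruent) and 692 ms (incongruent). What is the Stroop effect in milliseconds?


Stroop effect = RT(incongruent) - RT(congruent)
= 692 - 564
= 128 ms


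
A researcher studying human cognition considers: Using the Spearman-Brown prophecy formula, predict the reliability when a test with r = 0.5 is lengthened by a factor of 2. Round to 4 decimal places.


r_new = n*r / (1 + (n-1)*r)
Numerator = 2 * 0.5 = 1.0
Denominator = 1 + 1 * 0.5 = 1.5
r_new = 1.0 / 1.5
= 0.6667


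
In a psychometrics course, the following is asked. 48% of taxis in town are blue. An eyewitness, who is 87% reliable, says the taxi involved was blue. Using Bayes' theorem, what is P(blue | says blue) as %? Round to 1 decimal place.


P(blue | says blue) = P(says blue | blue)*P(blue) / [P(says blue | blue)*P(blue) + P(says blue | not blue)*P(not blue)]
Numerator = 0.87 * 0.48 = 0.4176
False identification = 0.13 * 0.52 = 0.0676
P = 0.4176 / (0.4176 + 0.0676)
= 0.4176 / 0.4852
As percentage = 86.1


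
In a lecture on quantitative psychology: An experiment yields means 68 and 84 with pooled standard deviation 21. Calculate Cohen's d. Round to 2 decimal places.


Cohen's d = (M1 - M2) / S_pooled
= (68 - 84) / 21
= -16 / 21
= -0.76


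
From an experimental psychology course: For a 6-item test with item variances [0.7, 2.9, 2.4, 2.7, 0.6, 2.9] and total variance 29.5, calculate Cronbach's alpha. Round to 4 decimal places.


alpha = (k/(k-1)) * (1 - sum(s_i^2)/s_total^2)
sum(item variances) = 12.2
k/(k-1) = 6/5 = 1.2
1 - 12.2/29.5 = 1 - 0.413559 = 0.586441
alpha = 1.2 * 0.586441
= 0.7037


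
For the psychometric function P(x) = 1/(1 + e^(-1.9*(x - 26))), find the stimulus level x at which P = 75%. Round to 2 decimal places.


At P = 0.75: 0.75 = 1/(1 + e^(-k*(x-x0)))
Solving: e^(-k*(x-x0)) = 1/3
x = x0 + ln(3)/k
ln(3) = 1.0986
x = 26 + 1.0986/1.9
= 26 + 0.5782
= 26.58


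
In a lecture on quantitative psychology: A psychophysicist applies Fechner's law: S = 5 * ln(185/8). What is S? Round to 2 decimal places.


S = 5 * ln(185/8)
I/I0 = 23.125
ln(23.125) = 3.1409
S = 5 * 3.1409
= 15.70


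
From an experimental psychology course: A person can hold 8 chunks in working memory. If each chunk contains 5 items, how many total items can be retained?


Total items = chunks * items_per_chunk
= 8 * 5
= 40


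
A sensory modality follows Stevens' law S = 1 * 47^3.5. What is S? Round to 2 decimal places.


S = 1 * 47^3.5
47^3.5 = 711774.6276
S = 1 * 711774.6276
= 711774.63


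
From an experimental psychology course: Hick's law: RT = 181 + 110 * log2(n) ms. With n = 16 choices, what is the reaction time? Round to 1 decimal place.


RT = 181 + 110 * log2(16)
log2(16) = 4.0
RT = 181 + 110 * 4.0
= 181 + 440.0
= 621.0 ms


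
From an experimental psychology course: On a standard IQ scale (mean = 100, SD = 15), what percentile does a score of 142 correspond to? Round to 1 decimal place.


z = (IQ - mean) / SD
z = (142 - 100) / 15 = 2.8
Percentile = Phi(2.8) * 100
Phi(2.8) = 0.997445
= 99.7


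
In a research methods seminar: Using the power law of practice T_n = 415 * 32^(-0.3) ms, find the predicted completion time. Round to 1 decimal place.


T_n = 415 * 32^(-0.3)
32^(-0.3) = 0.353553
T_n = 415 * 0.353553
= 146.7 ms


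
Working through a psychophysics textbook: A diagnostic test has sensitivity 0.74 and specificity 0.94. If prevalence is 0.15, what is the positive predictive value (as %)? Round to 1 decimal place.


PPV = (sens * prev) / (sens * prev + (1-spec) * (1-prev))
Numerator = 0.74 * 0.15 = 0.111
P(positive and no disease) = (1 - spec) * (1 - prev) = (1 - 0.94) * (1 - 0.15) = 0.051
Denominator = 0.111 + 0.051 = 0.162
PPV = 0.111 / 0.162 = 0.685185
As percentage = 68.5


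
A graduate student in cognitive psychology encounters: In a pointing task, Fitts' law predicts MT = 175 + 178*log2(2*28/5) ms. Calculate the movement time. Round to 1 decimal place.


MT = 175 + 178 * log2(2*28/5)
2D/W = 11.2
log2(11.2) = 3.4854
MT = 175 + 178 * 3.4854
= 795.4 ms


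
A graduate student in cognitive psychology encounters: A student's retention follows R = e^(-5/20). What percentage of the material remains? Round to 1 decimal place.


R = e^(-t/S)
-t/S = -5/20 = -0.25
R = e^(-0.25) = 0.778801
Percentage = 0.778801 * 100
= 77.9


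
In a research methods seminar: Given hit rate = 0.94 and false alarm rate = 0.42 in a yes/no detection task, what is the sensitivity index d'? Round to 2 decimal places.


d' = z(HR) - z(FAR)
z(0.94) = 1.5548
z(0.42) = -0.2019
d' = 1.5548 - -0.2019
= 1.76


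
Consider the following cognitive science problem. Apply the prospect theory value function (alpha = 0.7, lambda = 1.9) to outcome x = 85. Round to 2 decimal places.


Since x = 85 >= 0, use v(x) = x^0.7
85^0.7 = 22.4178
v(85) = 22.42


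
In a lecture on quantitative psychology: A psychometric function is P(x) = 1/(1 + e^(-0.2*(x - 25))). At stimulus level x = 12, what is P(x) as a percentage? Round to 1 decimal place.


P(x) = 1/(1 + e^(-0.2*(12 - 25)))
Exponent = -0.2 * -13 = 2.6
e^(2.6) = 13.463738
P = 1/(1 + 13.463738) = 0.069138
Percentage = 6.9


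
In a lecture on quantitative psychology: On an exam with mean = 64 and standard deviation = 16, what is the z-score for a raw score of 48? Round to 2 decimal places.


z = (X - mu) / sigma
= (48 - 64) / 16
= -16 / 16
= -1.00


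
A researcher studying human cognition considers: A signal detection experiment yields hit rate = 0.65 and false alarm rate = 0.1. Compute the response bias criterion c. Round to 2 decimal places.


c = -0.5 * (z(HR) + z(FAR))
z(0.65) = 0.3853
z(0.1) = -1.2816
c = -0.5 * (0.3853 + -1.2816)
= -0.5 * -0.8963
= 0.45


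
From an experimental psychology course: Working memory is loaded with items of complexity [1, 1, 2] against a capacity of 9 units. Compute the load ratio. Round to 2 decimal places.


Total complexity = 1 + 1 + 2 = 4
Load = total / capacity = 4 / 9
= 0.44


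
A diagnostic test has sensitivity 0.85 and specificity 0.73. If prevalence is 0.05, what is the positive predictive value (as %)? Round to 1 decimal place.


PPV = (sens * prev) / (sens * prev + (1-spec) * (1-prev))
Numerator = 0.85 * 0.05 = 0.0425
P(positive and no disease) = (1 - spec) * (1 - prev) = (1 - 0.73) * (1 - 0.05) = 0.2565
Denominator = 0.0425 + 0.2565 = 0.299
PPV = 0.0425 / 0.299 = 0.14214
As percentage = 14.2


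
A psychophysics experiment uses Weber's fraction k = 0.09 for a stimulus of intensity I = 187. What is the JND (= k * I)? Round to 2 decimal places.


JND = k * I
JND = 0.09 * 187
= 16.83


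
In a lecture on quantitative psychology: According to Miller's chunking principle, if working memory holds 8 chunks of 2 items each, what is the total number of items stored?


Total items = chunks * items_per_chunk
= 8 * 2
= 16


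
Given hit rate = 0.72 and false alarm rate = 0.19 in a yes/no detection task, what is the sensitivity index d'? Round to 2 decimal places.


d' = z(HR) - z(FAR)
z(0.72) = 0.5828
z(0.19) = -0.8779
d' = 0.5828 - -0.8779
= 1.46


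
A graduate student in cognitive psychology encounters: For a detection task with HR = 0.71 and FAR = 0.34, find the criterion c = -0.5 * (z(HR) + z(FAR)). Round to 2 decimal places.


c = -0.5 * (z(HR) + z(FAR))
z(0.71) = 0.5534
z(0.34) = -0.4125
c = -0.5 * (0.5534 + -0.4125)
= -0.5 * 0.1409
= -0.07


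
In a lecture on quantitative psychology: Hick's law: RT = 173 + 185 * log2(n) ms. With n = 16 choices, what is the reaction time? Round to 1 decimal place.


RT = 173 + 185 * log2(16)
log2(16) = 4.0
RT = 173 + 185 * 4.0
= 173 + 740.0
= 913.0 ms


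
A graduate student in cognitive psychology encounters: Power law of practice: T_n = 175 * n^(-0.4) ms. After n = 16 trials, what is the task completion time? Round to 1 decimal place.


T_n = 175 * 16^(-0.4)
16^(-0.4) = 0.329877
T_n = 175 * 0.329877
= 57.7 ms


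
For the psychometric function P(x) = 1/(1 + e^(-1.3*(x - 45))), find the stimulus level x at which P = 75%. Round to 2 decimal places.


At P = 0.75: 0.75 = 1/(1 + e^(-k*(x-x0)))
Solving: e^(-k*(x-x0)) = 1/3
x = x0 + ln(3)/k
ln(3) = 1.0986
x = 45 + 1.0986/1.3
= 45 + 0.8451
= 45.85


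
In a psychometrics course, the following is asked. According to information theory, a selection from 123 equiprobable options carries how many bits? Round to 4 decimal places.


H = log2(n)
H = log2(123)
= 6.9425


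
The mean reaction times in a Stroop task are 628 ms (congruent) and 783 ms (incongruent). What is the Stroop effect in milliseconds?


Stroop effect = RT(incongruent) - RT(congruent)
= 783 - 628
= 155 ms


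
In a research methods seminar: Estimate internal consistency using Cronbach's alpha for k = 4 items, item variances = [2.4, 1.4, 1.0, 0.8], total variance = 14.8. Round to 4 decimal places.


alpha = (k/(k-1)) * (1 - sum(s_i^2)/s_total^2)
sum(item variances) = 5.6
k/(k-1) = 4/3 = 1.333333
1 - 5.6/14.8 = 1 - 0.378378 = 0.621622
alpha = 1.333333 * 0.621622
= 0.8288


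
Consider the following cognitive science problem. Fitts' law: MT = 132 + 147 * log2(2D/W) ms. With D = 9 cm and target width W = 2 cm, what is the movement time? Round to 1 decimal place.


MT = 132 + 147 * log2(2*9/2)
2D/W = 9.0
log2(9.0) = 3.1699
MT = 132 + 147 * 3.1699
= 598.0 ms


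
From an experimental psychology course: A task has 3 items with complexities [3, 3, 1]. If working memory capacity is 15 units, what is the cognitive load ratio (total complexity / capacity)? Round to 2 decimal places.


Total complexity = 3 + 3 + 1 = 7
Load = total / capacity = 7 / 15
= 0.47


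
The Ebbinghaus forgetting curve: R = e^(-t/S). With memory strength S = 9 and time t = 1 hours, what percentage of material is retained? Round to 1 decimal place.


R = e^(-t/S)
-t/S = -1/9 = -0.111111
R = e^(-0.111111) = 0.894839
Percentage = 0.894839 * 100
= 89.5


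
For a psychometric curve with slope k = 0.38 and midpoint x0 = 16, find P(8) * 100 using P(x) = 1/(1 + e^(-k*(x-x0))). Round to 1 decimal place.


P(x) = 1/(1 + e^(-0.38*(8 - 16)))
Exponent = -0.38 * -8 = 3.04
e^(3.04) = 20.905243
P = 1/(1 + 20.905243) = 0.045651
Percentage = 4.6


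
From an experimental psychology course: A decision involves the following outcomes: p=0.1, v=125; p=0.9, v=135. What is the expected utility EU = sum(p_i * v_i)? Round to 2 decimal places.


EU = sum(p_i * v_i)
0.1 * 125 = 12.5
0.9 * 135 = 121.5
EU = 12.5 + 121.5
= 134.00


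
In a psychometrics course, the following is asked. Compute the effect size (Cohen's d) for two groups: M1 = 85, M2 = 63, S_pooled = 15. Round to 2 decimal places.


Cohen's d = (M1 - M2) / S_pooled
= (85 - 63) / 15
= 22 / 15
= 1.47


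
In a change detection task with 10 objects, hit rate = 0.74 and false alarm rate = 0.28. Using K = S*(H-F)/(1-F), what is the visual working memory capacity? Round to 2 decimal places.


K = S * (H - F) / (1 - F)
H - F = 0.46
1 - F = 0.72
K = 10 * 0.46 / 0.72
= 6.39


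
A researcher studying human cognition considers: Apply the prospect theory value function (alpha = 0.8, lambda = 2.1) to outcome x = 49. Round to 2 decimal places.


Since x = 49 >= 0, use v(x) = x^0.8
49^0.8 = 22.4987
v(49) = 22.50


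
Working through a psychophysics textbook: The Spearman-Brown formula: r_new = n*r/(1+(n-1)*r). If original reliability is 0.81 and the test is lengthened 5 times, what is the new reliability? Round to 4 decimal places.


r_new = n*r / (1 + (n-1)*r)
Numerator = 5 * 0.81 = 4.05
Denominator = 1 + 4 * 0.81 = 4.24
r_new = 4.05 / 4.24
= 0.9552
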